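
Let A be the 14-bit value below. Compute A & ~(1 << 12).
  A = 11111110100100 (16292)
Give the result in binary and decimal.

Mask = ~(1 << 12) = 10111111111111
Bit 12 of A is 1, so AND-ing with the mask clears it to 0.
  11111110100100
& 10111111111111
----------------
  10111110100100

Answer: 10111110100100 (12196)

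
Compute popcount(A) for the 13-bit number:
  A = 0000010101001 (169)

0000010101001
1-bits at positions (from bit 0 = LSB): 0, 3, 5, 7
Count = 4

Answer: 4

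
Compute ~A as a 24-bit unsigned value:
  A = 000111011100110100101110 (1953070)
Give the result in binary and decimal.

Flip each bit (0->1, 1->0):
  000111011100110100101110
  111000100011001011010001

Answer: 111000100011001011010001 (14824145)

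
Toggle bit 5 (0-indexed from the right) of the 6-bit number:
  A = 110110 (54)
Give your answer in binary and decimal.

Mask = 1 << 5 = 100000
Bit 5 of A is 1; XOR with the mask flips it to 0.
  110110
^ 100000
--------
  010110

Answer: 010110 (22)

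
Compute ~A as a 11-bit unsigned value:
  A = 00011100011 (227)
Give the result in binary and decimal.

Flip each bit (0->1, 1->0):
  00011100011
  11100011100

Answer: 11100011100 (1820)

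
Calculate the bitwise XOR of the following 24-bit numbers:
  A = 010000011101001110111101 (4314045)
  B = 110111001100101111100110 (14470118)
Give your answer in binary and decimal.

Apply ^ to each column (1 where bits differ):
  010000011101001110111101
^ 110111001100101111100110
--------------------------
  100111010001100001011011

Answer: 100111010001100001011011 (10295387)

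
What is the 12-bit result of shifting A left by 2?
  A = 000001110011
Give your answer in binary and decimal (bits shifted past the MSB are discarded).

Shift left by 2: drop the top 2 bit(s), append 2 zero(s) on the right.
  000001110011  ->  discard [00], keep [0001110011], append 00
= 000111001100

Answer: 000111001100 (460)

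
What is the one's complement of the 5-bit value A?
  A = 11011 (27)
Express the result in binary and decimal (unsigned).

Flip each bit (0->1, 1->0):
  11011
  00100

Answer: 00100 (4)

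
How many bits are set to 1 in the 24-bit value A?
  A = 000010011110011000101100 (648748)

000010011110011000101100
1-bits at positions (from bit 0 = LSB): 2, 3, 5, 9, 10, 13, 14, 15, 16, 19
Count = 10

Answer: 10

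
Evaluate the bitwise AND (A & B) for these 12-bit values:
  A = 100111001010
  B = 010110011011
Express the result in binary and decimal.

Apply & to each column (1 only where both bits are 1):
  100111001010
& 010110011011
--------------
  000110001010

Answer: 000110001010 (394)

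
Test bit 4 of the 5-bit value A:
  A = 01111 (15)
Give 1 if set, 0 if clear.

Bit 4 is the 5th from the right.
  01111
  ^
That bit is 0.

Answer: 0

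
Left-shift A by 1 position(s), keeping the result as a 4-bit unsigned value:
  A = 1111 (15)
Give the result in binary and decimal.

Shift left by 1: drop the top 1 bit(s), append 1 zero(s) on the right.
  1111  ->  discard [1], keep [111], append 0
= 1110

Answer: 1110 (14)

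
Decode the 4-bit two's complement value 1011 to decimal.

MSB is 1, so the value is negative. Find the magnitude:
1. Invert bits:  0100
2. Add 1:        0101  = 5
3. Apply sign:   -5

Answer: -5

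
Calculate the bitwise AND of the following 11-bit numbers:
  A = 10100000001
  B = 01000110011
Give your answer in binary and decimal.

Apply & to each column (1 only where both bits are 1):
  10100000001
& 01000110011
-------------
  00000000001

Answer: 00000000001 (1)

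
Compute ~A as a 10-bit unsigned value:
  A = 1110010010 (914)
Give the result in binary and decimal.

Flip each bit (0->1, 1->0):
  1110010010
  0001101101

Answer: 0001101101 (109)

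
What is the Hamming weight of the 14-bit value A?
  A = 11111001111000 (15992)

11111001111000
1-bits at positions (from bit 0 = LSB): 3, 4, 5, 6, 9, 10, 11, 12, 13
Count = 9

Answer: 9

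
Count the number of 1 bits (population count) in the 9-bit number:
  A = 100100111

100100111
1-bits at positions (from bit 0 = LSB): 0, 1, 2, 5, 8
Count = 5

Answer: 5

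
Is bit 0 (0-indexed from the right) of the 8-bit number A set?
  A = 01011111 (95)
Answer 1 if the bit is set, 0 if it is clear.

Bit 0 is the 1st from the right.
  01011111
         ^
That bit is 1.

Answer: 1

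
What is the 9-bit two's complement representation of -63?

1. Binary of +63:  000111111
2. Invert bits:     111000000
3. Add 1:           111000001

Answer: 111000001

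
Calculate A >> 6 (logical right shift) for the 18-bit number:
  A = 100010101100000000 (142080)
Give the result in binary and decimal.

Logical shift right by 6: drop the bottom 6 bit(s), prepend 6 zero(s) on the left.
  100010101100000000  ->  keep [100010101100], discard [000000], prepend 000000
= 000000100010101100

Answer: 000000100010101100 (2220)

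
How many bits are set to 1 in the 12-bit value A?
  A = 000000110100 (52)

000000110100
1-bits at positions (from bit 0 = LSB): 2, 4, 5
Count = 3

Answer: 3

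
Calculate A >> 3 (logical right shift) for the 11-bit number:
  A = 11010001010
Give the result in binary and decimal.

Logical shift right by 3: drop the bottom 3 bit(s), prepend 3 zero(s) on the left.
  11010001010  ->  keep [11010001], discard [010], prepend 000
= 00011010001

Answer: 00011010001 (209)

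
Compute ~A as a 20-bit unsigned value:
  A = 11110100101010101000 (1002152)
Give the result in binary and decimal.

Flip each bit (0->1, 1->0):
  11110100101010101000
  00001011010101010111

Answer: 00001011010101010111 (46423)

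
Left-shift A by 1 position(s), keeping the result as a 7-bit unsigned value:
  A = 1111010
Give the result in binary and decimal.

Shift left by 1: drop the top 1 bit(s), append 1 zero(s) on the right.
  1111010  ->  discard [1], keep [111010], append 0
= 1110100

Answer: 1110100 (116)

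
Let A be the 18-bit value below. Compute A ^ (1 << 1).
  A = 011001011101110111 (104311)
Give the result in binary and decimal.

Mask = 1 << 1 = 000000000000000010
Bit 1 of A is 1; XOR with the mask flips it to 0.
  011001011101110111
^ 000000000000000010
--------------------
  011001011101110101

Answer: 011001011101110101 (104309)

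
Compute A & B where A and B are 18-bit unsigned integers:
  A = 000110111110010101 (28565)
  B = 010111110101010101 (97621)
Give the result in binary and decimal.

Apply & to each column (1 only where both bits are 1):
  000110111110010101
& 010111110101010101
--------------------
  000110110100010101

Answer: 000110110100010101 (27925)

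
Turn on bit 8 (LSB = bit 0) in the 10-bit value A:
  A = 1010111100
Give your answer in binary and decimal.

Mask = 1 << 8 = 0100000000
Bit 8 of A is 0, so OR-ing with the mask flips it to 1.
  1010111100
| 0100000000
------------
  1110111100

Answer: 1110111100 (956)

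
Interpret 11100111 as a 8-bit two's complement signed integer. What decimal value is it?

MSB is 1, so the value is negative. Find the magnitude:
1. Invert bits:  00011000
2. Add 1:        00011001  = 25
3. Apply sign:   -25

Answer: -25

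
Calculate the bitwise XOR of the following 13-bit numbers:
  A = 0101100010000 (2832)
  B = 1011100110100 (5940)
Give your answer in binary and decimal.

Apply ^ to each column (1 where bits differ):
  0101100010000
^ 1011100110100
---------------
  1110000100100

Answer: 1110000100100 (7204)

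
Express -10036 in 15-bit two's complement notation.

1. Binary of +10036:  010011100110100
2. Invert bits:     101100011001011
3. Add 1:           101100011001100

Answer: 101100011001100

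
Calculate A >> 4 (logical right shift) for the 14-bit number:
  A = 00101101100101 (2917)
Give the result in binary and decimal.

Logical shift right by 4: drop the bottom 4 bit(s), prepend 4 zero(s) on the left.
  00101101100101  ->  keep [0010110110], discard [0101], prepend 0000
= 00000010110110

Answer: 00000010110110 (182)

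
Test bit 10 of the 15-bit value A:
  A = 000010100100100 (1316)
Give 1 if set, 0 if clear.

Bit 10 is the 11th from the right.
  000010100100100
      ^
That bit is 1.

Answer: 1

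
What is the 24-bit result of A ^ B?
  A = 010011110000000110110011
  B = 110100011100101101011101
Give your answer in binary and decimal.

Apply ^ to each column (1 where bits differ):
  010011110000000110110011
^ 110100011100101101011101
--------------------------
  100111101100101011101110

Answer: 100111101100101011101110 (10406638)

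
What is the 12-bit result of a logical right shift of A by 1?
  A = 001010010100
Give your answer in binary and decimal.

Logical shift right by 1: drop the bottom 1 bit(s), prepend 1 zero(s) on the left.
  001010010100  ->  keep [00101001010], discard [0], prepend 0
= 000101001010

Answer: 000101001010 (330)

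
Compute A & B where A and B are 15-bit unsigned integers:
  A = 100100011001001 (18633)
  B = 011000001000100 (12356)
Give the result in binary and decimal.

Apply & to each column (1 only where both bits are 1):
  100100011001001
& 011000001000100
-----------------
  000000001000000

Answer: 000000001000000 (64)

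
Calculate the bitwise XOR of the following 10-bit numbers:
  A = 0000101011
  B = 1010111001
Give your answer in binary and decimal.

Apply ^ to each column (1 where bits differ):
  0000101011
^ 1010111001
------------
  1010010010

Answer: 1010010010 (658)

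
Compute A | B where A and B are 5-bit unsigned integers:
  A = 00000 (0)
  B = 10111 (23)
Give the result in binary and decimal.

Apply | to each column (1 where either bit is 1):
  00000
| 10111
-------
  10111

Answer: 10111 (23)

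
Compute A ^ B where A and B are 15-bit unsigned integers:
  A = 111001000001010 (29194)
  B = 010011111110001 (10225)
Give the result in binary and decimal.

Apply ^ to each column (1 where bits differ):
  111001000001010
^ 010011111110001
-----------------
  101010111111011

Answer: 101010111111011 (22011)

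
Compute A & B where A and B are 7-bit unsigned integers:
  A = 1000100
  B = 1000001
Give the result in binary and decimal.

Apply & to each column (1 only where both bits are 1):
  1000100
& 1000001
---------
  1000000

Answer: 1000000 (64)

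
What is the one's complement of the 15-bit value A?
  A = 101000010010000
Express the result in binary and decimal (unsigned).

Flip each bit (0->1, 1->0):
  101000010010000
  010111101101111

Answer: 010111101101111 (12143)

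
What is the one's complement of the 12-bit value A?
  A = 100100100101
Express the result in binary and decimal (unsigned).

Flip each bit (0->1, 1->0):
  100100100101
  011011011010

Answer: 011011011010 (1754)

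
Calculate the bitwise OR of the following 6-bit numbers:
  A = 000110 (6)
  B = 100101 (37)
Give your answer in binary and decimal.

Apply | to each column (1 where either bit is 1):
  000110
| 100101
--------
  100111

Answer: 100111 (39)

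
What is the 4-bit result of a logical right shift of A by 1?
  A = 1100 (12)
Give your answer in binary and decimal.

Logical shift right by 1: drop the bottom 1 bit(s), prepend 1 zero(s) on the left.
  1100  ->  keep [110], discard [0], prepend 0
= 0110

Answer: 0110 (6)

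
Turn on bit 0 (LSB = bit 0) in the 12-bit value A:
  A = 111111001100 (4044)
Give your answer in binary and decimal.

Mask = 1 << 0 = 000000000001
Bit 0 of A is 0, so OR-ing with the mask flips it to 1.
  111111001100
| 000000000001
--------------
  111111001101

Answer: 111111001101 (4045)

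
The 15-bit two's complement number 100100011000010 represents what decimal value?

MSB is 1, so the value is negative. Find the magnitude:
1. Invert bits:  011011100111101
2. Add 1:        011011100111110  = 14142
3. Apply sign:   -14142

Answer: -14142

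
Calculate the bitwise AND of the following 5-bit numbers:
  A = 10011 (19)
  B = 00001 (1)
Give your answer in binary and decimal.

Apply & to each column (1 only where both bits are 1):
  10011
& 00001
-------
  00001

Answer: 00001 (1)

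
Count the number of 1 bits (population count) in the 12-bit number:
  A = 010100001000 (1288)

010100001000
1-bits at positions (from bit 0 = LSB): 3, 8, 10
Count = 3

Answer: 3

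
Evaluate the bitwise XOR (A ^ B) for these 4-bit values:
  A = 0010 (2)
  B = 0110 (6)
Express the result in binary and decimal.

Apply ^ to each column (1 where bits differ):
  0010
^ 0110
------
  0100

Answer: 0100 (4)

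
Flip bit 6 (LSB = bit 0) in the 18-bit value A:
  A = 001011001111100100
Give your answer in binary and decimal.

Mask = 1 << 6 = 000000000001000000
Bit 6 of A is 1; XOR with the mask flips it to 0.
  001011001111100100
^ 000000000001000000
--------------------
  001011001110100100

Answer: 001011001110100100 (45988)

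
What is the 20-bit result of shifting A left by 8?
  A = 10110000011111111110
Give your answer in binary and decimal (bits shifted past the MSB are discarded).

Shift left by 8: drop the top 8 bit(s), append 8 zero(s) on the right.
  10110000011111111110  ->  discard [10110000], keep [011111111110], append 00000000
= 01111111111000000000

Answer: 01111111111000000000 (523776)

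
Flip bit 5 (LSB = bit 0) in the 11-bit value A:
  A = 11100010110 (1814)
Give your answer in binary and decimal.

Mask = 1 << 5 = 00000100000
Bit 5 of A is 0; XOR with the mask flips it to 1.
  11100010110
^ 00000100000
-------------
  11100110110

Answer: 11100110110 (1846)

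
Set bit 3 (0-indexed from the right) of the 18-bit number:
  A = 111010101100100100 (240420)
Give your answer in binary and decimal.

Mask = 1 << 3 = 000000000000001000
Bit 3 of A is 0, so OR-ing with the mask flips it to 1.
  111010101100100100
| 000000000000001000
--------------------
  111010101100101100

Answer: 111010101100101100 (240428)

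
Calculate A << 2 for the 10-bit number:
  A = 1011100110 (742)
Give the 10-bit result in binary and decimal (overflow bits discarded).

Shift left by 2: drop the top 2 bit(s), append 2 zero(s) on the right.
  1011100110  ->  discard [10], keep [11100110], append 00
= 1110011000

Answer: 1110011000 (920)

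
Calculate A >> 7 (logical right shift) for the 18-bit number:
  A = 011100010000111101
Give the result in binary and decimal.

Logical shift right by 7: drop the bottom 7 bit(s), prepend 7 zero(s) on the left.
  011100010000111101  ->  keep [01110001000], discard [0111101], prepend 0000000
= 000000001110001000

Answer: 000000001110001000 (904)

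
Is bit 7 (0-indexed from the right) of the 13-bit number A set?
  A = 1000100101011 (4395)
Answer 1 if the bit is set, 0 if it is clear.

Bit 7 is the 8th from the right.
  1000100101011
       ^
That bit is 0.

Answer: 0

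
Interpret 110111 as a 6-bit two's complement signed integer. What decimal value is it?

MSB is 1, so the value is negative. Find the magnitude:
1. Invert bits:  001000
2. Add 1:        001001  = 9
3. Apply sign:   -9

Answer: -9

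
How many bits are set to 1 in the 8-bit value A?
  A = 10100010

10100010
1-bits at positions (from bit 0 = LSB): 1, 5, 7
Count = 3

Answer: 3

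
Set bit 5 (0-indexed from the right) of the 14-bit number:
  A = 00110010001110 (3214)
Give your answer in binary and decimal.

Mask = 1 << 5 = 00000000100000
Bit 5 of A is 0, so OR-ing with the mask flips it to 1.
  00110010001110
| 00000000100000
----------------
  00110010101110

Answer: 00110010101110 (3246)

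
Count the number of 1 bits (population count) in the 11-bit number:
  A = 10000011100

10000011100
1-bits at positions (from bit 0 = LSB): 2, 3, 4, 10
Count = 4

Answer: 4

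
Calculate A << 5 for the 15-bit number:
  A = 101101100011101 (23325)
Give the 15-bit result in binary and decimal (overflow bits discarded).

Shift left by 5: drop the top 5 bit(s), append 5 zero(s) on the right.
  101101100011101  ->  discard [10110], keep [1100011101], append 00000
= 110001110100000

Answer: 110001110100000 (25504)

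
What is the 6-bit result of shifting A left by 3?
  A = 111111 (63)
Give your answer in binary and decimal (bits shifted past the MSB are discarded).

Shift left by 3: drop the top 3 bit(s), append 3 zero(s) on the right.
  111111  ->  discard [111], keep [111], append 000
= 111000

Answer: 111000 (56)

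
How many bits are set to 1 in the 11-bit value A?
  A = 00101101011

00101101011
1-bits at positions (from bit 0 = LSB): 0, 1, 3, 5, 6, 8
Count = 6

Answer: 6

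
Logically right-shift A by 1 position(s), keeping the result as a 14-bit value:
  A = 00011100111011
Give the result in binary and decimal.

Logical shift right by 1: drop the bottom 1 bit(s), prepend 1 zero(s) on the left.
  00011100111011  ->  keep [0001110011101], discard [1], prepend 0
= 00001110011101

Answer: 00001110011101 (925)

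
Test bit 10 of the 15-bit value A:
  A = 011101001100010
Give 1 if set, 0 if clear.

Bit 10 is the 11th from the right.
  011101001100010
      ^
That bit is 0.

Answer: 0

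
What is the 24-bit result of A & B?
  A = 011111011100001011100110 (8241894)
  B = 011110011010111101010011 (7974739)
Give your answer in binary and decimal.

Apply & to each column (1 only where both bits are 1):
  011111011100001011100110
& 011110011010111101010011
--------------------------
  011110011000001001000010

Answer: 011110011000001001000010 (7963202)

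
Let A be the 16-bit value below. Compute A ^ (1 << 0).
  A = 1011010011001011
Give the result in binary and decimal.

Mask = 1 << 0 = 0000000000000001
Bit 0 of A is 1; XOR with the mask flips it to 0.
  1011010011001011
^ 0000000000000001
------------------
  1011010011001010

Answer: 1011010011001010 (46282)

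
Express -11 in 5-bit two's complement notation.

1. Binary of +11:  01011
2. Invert bits:     10100
3. Add 1:           10101

Answer: 10101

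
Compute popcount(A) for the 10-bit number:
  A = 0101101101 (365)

0101101101
1-bits at positions (from bit 0 = LSB): 0, 2, 3, 5, 6, 8
Count = 6

Answer: 6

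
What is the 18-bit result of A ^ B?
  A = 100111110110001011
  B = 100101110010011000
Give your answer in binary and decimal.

Apply ^ to each column (1 where bits differ):
  100111110110001011
^ 100101110010011000
--------------------
  000010000100010011

Answer: 000010000100010011 (8467)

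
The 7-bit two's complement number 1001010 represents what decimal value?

MSB is 1, so the value is negative. Find the magnitude:
1. Invert bits:  0110101
2. Add 1:        0110110  = 54
3. Apply sign:   -54

Answer: -54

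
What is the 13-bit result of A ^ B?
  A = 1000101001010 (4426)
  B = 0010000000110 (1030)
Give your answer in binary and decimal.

Apply ^ to each column (1 where bits differ):
  1000101001010
^ 0010000000110
---------------
  1010101001100

Answer: 1010101001100 (5452)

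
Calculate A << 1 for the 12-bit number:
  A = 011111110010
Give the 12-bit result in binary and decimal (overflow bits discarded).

Shift left by 1: drop the top 1 bit(s), append 1 zero(s) on the right.
  011111110010  ->  discard [0], keep [11111110010], append 0
= 111111100100

Answer: 111111100100 (4068)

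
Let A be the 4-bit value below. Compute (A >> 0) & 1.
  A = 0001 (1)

Bit 0 is the 1st from the right.
  0001
     ^
That bit is 1.

Answer: 1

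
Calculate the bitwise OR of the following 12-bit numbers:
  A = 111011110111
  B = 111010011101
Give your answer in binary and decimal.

Apply | to each column (1 where either bit is 1):
  111011110111
| 111010011101
--------------
  111011111111

Answer: 111011111111 (3839)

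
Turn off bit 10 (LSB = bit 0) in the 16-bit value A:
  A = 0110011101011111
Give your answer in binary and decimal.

Mask = ~(1 << 10) = 1111101111111111
Bit 10 of A is 1, so AND-ing with the mask clears it to 0.
  0110011101011111
& 1111101111111111
------------------
  0110001101011111

Answer: 0110001101011111 (25439)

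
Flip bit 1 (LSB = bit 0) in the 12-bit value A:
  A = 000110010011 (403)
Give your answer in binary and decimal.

Mask = 1 << 1 = 000000000010
Bit 1 of A is 1; XOR with the mask flips it to 0.
  000110010011
^ 000000000010
--------------
  000110010001

Answer: 000110010001 (401)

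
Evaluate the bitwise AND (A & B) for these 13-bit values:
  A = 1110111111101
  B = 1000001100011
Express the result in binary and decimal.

Apply & to each column (1 only where both bits are 1):
  1110111111101
& 1000001100011
---------------
  1000001100001

Answer: 1000001100001 (4193)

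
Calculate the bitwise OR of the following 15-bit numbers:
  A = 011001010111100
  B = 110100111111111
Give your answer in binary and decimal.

Apply | to each column (1 where either bit is 1):
  011001010111100
| 110100111111111
-----------------
  111101111111111

Answer: 111101111111111 (31743)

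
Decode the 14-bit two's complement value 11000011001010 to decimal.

MSB is 1, so the value is negative. Find the magnitude:
1. Invert bits:  00111100110101
2. Add 1:        00111100110110  = 3894
3. Apply sign:   -3894

Answer: -3894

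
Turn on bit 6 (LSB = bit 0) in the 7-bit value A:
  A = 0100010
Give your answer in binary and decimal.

Mask = 1 << 6 = 1000000
Bit 6 of A is 0, so OR-ing with the mask flips it to 1.
  0100010
| 1000000
---------
  1100010

Answer: 1100010 (98)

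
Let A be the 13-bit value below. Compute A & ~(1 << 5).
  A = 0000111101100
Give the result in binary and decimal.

Mask = ~(1 << 5) = 1111111011111
Bit 5 of A is 1, so AND-ing with the mask clears it to 0.
  0000111101100
& 1111111011111
---------------
  0000111001100

Answer: 0000111001100 (460)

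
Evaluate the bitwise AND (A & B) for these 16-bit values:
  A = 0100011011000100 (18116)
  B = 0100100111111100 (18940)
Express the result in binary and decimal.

Apply & to each column (1 only where both bits are 1):
  0100011011000100
& 0100100111111100
------------------
  0100000011000100

Answer: 0100000011000100 (16580)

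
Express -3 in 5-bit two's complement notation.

1. Binary of +3:  00011
2. Invert bits:     11100
3. Add 1:           11101

Answer: 11101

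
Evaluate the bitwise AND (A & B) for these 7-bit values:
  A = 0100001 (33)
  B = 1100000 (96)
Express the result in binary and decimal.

Apply & to each column (1 only where both bits are 1):
  0100001
& 1100000
---------
  0100000

Answer: 0100000 (32)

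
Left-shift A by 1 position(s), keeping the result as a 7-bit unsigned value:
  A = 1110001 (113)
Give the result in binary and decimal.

Shift left by 1: drop the top 1 bit(s), append 1 zero(s) on the right.
  1110001  ->  discard [1], keep [110001], append 0
= 1100010

Answer: 1100010 (98)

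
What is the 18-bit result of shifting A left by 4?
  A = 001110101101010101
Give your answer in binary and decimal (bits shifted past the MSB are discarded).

Shift left by 4: drop the top 4 bit(s), append 4 zero(s) on the right.
  001110101101010101  ->  discard [0011], keep [10101101010101], append 0000
= 101011010101010000

Answer: 101011010101010000 (177488)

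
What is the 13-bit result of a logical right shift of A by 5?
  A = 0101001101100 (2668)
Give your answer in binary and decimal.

Logical shift right by 5: drop the bottom 5 bit(s), prepend 5 zero(s) on the left.
  0101001101100  ->  keep [01010011], discard [01100], prepend 00000
= 0000001010011

Answer: 0000001010011 (83)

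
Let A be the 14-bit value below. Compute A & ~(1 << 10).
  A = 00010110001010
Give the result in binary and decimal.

Mask = ~(1 << 10) = 11101111111111
Bit 10 of A is 1, so AND-ing with the mask clears it to 0.
  00010110001010
& 11101111111111
----------------
  00000110001010

Answer: 00000110001010 (394)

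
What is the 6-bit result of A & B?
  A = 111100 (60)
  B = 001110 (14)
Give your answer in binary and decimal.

Apply & to each column (1 only where both bits are 1):
  111100
& 001110
--------
  001100

Answer: 001100 (12)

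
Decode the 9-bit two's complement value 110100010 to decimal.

MSB is 1, so the value is negative. Find the magnitude:
1. Invert bits:  001011101
2. Add 1:        001011110  = 94
3. Apply sign:   -94

Answer: -94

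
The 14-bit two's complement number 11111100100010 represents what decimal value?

MSB is 1, so the value is negative. Find the magnitude:
1. Invert bits:  00000011011101
2. Add 1:        00000011011110  = 222
3. Apply sign:   -222

Answer: -222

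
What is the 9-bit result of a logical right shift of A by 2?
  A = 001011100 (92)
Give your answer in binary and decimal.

Logical shift right by 2: drop the bottom 2 bit(s), prepend 2 zero(s) on the left.
  001011100  ->  keep [0010111], discard [00], prepend 00
= 000010111

Answer: 000010111 (23)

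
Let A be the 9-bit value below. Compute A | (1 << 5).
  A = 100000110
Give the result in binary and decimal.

Mask = 1 << 5 = 000100000
Bit 5 of A is 0, so OR-ing with the mask flips it to 1.
  100000110
| 000100000
-----------
  100100110

Answer: 100100110 (294)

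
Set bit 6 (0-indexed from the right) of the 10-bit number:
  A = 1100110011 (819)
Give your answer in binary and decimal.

Mask = 1 << 6 = 0001000000
Bit 6 of A is 0, so OR-ing with the mask flips it to 1.
  1100110011
| 0001000000
------------
  1101110011

Answer: 1101110011 (883)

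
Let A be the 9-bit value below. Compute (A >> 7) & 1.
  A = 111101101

Bit 7 is the 8th from the right.
  111101101
   ^
That bit is 1.

Answer: 1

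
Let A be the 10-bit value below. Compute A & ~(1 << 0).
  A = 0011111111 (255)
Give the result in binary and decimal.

Mask = ~(1 << 0) = 1111111110
Bit 0 of A is 1, so AND-ing with the mask clears it to 0.
  0011111111
& 1111111110
------------
  0011111110

Answer: 0011111110 (254)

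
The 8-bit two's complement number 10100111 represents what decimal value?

MSB is 1, so the value is negative. Find the magnitude:
1. Invert bits:  01011000
2. Add 1:        01011001  = 89
3. Apply sign:   -89

Answer: -89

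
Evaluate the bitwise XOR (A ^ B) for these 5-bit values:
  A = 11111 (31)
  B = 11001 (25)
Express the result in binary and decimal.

Apply ^ to each column (1 where bits differ):
  11111
^ 11001
-------
  00110

Answer: 00110 (6)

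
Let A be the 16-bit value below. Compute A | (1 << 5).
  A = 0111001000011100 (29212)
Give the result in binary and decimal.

Mask = 1 << 5 = 0000000000100000
Bit 5 of A is 0, so OR-ing with the mask flips it to 1.
  0111001000011100
| 0000000000100000
------------------
  0111001000111100

Answer: 0111001000111100 (29244)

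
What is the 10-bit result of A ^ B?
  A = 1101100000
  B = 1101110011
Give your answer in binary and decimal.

Apply ^ to each column (1 where bits differ):
  1101100000
^ 1101110011
------------
  0000010011

Answer: 0000010011 (19)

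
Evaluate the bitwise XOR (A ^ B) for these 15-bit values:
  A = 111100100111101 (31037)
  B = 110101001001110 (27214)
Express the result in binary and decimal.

Apply ^ to each column (1 where bits differ):
  111100100111101
^ 110101001001110
-----------------
  001001101110011

Answer: 001001101110011 (4979)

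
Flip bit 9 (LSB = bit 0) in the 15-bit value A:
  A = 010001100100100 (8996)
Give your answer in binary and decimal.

Mask = 1 << 9 = 000001000000000
Bit 9 of A is 1; XOR with the mask flips it to 0.
  010001100100100
^ 000001000000000
-----------------
  010000100100100

Answer: 010000100100100 (8484)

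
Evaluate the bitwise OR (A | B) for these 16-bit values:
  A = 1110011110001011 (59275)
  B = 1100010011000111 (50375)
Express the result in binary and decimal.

Apply | to each column (1 where either bit is 1):
  1110011110001011
| 1100010011000111
------------------
  1110011111001111

Answer: 1110011111001111 (59343)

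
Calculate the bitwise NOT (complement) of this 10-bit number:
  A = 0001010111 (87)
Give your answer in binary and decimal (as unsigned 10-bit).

Flip each bit (0->1, 1->0):
  0001010111
  1110101000

Answer: 1110101000 (936)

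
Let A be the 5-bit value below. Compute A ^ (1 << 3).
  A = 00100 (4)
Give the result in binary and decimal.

Mask = 1 << 3 = 01000
Bit 3 of A is 0; XOR with the mask flips it to 1.
  00100
^ 01000
-------
  01100

Answer: 01100 (12)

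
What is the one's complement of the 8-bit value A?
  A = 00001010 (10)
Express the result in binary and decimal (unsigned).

Flip each bit (0->1, 1->0):
  00001010
  11110101

Answer: 11110101 (245)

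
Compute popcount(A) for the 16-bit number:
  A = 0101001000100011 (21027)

0101001000100011
1-bits at positions (from bit 0 = LSB): 0, 1, 5, 9, 12, 14
Count = 6

Answer: 6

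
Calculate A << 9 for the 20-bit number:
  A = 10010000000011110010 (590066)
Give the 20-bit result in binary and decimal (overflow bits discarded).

Shift left by 9: drop the top 9 bit(s), append 9 zero(s) on the right.
  10010000000011110010  ->  discard [100100000], keep [00011110010], append 000000000
= 00011110010000000000

Answer: 00011110010000000000 (123904)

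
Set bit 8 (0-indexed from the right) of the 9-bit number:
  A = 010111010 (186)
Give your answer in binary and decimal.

Mask = 1 << 8 = 100000000
Bit 8 of A is 0, so OR-ing with the mask flips it to 1.
  010111010
| 100000000
-----------
  110111010

Answer: 110111010 (442)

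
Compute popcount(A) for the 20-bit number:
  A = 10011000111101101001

10011000111101101001
1-bits at positions (from bit 0 = LSB): 0, 3, 5, 6, 8, 9, 10, 11, 15, 16, 19
Count = 11

Answer: 11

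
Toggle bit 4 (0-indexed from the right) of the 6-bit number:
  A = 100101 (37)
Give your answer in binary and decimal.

Mask = 1 << 4 = 010000
Bit 4 of A is 0; XOR with the mask flips it to 1.
  100101
^ 010000
--------
  110101

Answer: 110101 (53)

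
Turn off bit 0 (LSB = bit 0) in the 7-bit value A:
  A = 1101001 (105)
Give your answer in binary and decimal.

Mask = ~(1 << 0) = 1111110
Bit 0 of A is 1, so AND-ing with the mask clears it to 0.
  1101001
& 1111110
---------
  1101000

Answer: 1101000 (104)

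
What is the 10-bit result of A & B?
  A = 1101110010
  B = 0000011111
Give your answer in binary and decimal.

Apply & to each column (1 only where both bits are 1):
  1101110010
& 0000011111
------------
  0000010010

Answer: 0000010010 (18)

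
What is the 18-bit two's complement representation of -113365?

1. Binary of +113365:  011011101011010101
2. Invert bits:     100100010100101010
3. Add 1:           100100010100101011

Answer: 100100010100101011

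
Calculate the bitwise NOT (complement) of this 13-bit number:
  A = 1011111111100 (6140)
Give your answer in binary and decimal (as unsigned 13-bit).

Flip each bit (0->1, 1->0):
  1011111111100
  0100000000011

Answer: 0100000000011 (2051)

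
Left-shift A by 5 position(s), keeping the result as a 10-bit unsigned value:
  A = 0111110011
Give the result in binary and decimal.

Shift left by 5: drop the top 5 bit(s), append 5 zero(s) on the right.
  0111110011  ->  discard [01111], keep [10011], append 00000
= 1001100000

Answer: 1001100000 (608)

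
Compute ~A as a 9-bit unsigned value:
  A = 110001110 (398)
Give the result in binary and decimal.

Flip each bit (0->1, 1->0):
  110001110
  001110001

Answer: 001110001 (113)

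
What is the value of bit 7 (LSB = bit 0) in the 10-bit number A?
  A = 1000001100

Bit 7 is the 8th from the right.
  1000001100
    ^
That bit is 0.

Answer: 0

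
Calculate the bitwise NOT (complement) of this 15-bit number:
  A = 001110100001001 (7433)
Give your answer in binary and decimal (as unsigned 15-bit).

Flip each bit (0->1, 1->0):
  001110100001001
  110001011110110

Answer: 110001011110110 (25334)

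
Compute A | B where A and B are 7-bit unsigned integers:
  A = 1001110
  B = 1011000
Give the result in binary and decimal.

Apply | to each column (1 where either bit is 1):
  1001110
| 1011000
---------
  1011110

Answer: 1011110 (94)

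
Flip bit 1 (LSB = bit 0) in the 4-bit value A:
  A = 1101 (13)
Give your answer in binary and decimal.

Mask = 1 << 1 = 0010
Bit 1 of A is 0; XOR with the mask flips it to 1.
  1101
^ 0010
------
  1111

Answer: 1111 (15)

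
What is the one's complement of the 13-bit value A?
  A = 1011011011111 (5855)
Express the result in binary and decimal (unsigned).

Flip each bit (0->1, 1->0):
  1011011011111
  0100100100000

Answer: 0100100100000 (2336)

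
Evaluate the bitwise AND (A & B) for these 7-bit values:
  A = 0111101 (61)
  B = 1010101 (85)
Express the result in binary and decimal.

Apply & to each column (1 only where both bits are 1):
  0111101
& 1010101
---------
  0010101

Answer: 0010101 (21)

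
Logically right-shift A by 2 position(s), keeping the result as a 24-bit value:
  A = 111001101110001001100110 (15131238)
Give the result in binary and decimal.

Logical shift right by 2: drop the bottom 2 bit(s), prepend 2 zero(s) on the left.
  111001101110001001100110  ->  keep [1110011011100010011001], discard [10], prepend 00
= 001110011011100010011001

Answer: 001110011011100010011001 (3782809)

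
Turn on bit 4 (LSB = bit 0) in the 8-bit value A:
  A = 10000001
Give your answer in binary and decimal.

Mask = 1 << 4 = 00010000
Bit 4 of A is 0, so OR-ing with the mask flips it to 1.
  10000001
| 00010000
----------
  10010001

Answer: 10010001 (145)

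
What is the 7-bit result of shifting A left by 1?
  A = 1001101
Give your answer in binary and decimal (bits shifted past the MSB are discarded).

Shift left by 1: drop the top 1 bit(s), append 1 zero(s) on the right.
  1001101  ->  discard [1], keep [001101], append 0
= 0011010

Answer: 0011010 (26)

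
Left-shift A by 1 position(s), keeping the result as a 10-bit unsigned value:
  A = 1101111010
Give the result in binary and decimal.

Shift left by 1: drop the top 1 bit(s), append 1 zero(s) on the right.
  1101111010  ->  discard [1], keep [101111010], append 0
= 1011110100

Answer: 1011110100 (756)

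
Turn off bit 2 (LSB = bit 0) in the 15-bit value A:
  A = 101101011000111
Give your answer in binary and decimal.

Mask = ~(1 << 2) = 111111111111011
Bit 2 of A is 1, so AND-ing with the mask clears it to 0.
  101101011000111
& 111111111111011
-----------------
  101101011000011

Answer: 101101011000011 (23235)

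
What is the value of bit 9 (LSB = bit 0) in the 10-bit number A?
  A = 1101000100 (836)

Bit 9 is the 10th from the right.
  1101000100
  ^
That bit is 1.

Answer: 1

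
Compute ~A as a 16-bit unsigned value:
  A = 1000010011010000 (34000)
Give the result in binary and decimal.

Flip each bit (0->1, 1->0):
  1000010011010000
  0111101100101111

Answer: 0111101100101111 (31535)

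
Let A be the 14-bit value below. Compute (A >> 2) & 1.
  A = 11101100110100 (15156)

Bit 2 is the 3rd from the right.
  11101100110100
             ^
That bit is 1.

Answer: 1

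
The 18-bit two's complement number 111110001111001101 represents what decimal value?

MSB is 1, so the value is negative. Find the magnitude:
1. Invert bits:  000001110000110010
2. Add 1:        000001110000110011  = 7219
3. Apply sign:   -7219

Answer: -7219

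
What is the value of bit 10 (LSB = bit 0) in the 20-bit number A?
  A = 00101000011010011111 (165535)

Bit 10 is the 11th from the right.
  00101000011010011111
           ^
That bit is 1.

Answer: 1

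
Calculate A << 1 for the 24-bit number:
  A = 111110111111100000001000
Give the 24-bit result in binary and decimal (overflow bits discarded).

Shift left by 1: drop the top 1 bit(s), append 1 zero(s) on the right.
  111110111111100000001000  ->  discard [1], keep [11110111111100000001000], append 0
= 111101111111000000010000

Answer: 111101111111000000010000 (16248848)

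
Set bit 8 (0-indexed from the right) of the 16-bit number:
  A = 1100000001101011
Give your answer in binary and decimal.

Mask = 1 << 8 = 0000000100000000
Bit 8 of A is 0, so OR-ing with the mask flips it to 1.
  1100000001101011
| 0000000100000000
------------------
  1100000101101011

Answer: 1100000101101011 (49515)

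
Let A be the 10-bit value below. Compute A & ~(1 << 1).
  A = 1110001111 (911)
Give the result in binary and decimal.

Mask = ~(1 << 1) = 1111111101
Bit 1 of A is 1, so AND-ing with the mask clears it to 0.
  1110001111
& 1111111101
------------
  1110001101

Answer: 1110001101 (909)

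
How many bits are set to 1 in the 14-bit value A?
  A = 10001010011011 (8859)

10001010011011
1-bits at positions (from bit 0 = LSB): 0, 1, 3, 4, 7, 9, 13
Count = 7

Answer: 7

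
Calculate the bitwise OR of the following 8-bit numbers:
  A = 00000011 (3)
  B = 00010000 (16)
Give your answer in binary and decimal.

Apply | to each column (1 where either bit is 1):
  00000011
| 00010000
----------
  00010011

Answer: 00010011 (19)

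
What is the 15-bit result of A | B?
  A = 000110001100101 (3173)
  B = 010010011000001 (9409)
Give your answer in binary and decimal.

Apply | to each column (1 where either bit is 1):
  000110001100101
| 010010011000001
-----------------
  010110011100101

Answer: 010110011100101 (11493)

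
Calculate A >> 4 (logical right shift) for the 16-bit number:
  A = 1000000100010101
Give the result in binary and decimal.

Logical shift right by 4: drop the bottom 4 bit(s), prepend 4 zero(s) on the left.
  1000000100010101  ->  keep [100000010001], discard [0101], prepend 0000
= 0000100000010001

Answer: 0000100000010001 (2065)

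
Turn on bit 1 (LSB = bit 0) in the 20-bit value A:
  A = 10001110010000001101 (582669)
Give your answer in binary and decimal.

Mask = 1 << 1 = 00000000000000000010
Bit 1 of A is 0, so OR-ing with the mask flips it to 1.
  10001110010000001101
| 00000000000000000010
----------------------
  10001110010000001111

Answer: 10001110010000001111 (582671)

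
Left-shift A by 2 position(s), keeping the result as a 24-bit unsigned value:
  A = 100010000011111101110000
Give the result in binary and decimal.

Shift left by 2: drop the top 2 bit(s), append 2 zero(s) on the right.
  100010000011111101110000  ->  discard [10], keep [0010000011111101110000], append 00
= 001000001111110111000000

Answer: 001000001111110111000000 (2162112)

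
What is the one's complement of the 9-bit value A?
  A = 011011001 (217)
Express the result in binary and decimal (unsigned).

Flip each bit (0->1, 1->0):
  011011001
  100100110

Answer: 100100110 (294)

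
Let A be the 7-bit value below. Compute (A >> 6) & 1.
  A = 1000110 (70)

Bit 6 is the 7th from the right.
  1000110
  ^
That bit is 1.

Answer: 1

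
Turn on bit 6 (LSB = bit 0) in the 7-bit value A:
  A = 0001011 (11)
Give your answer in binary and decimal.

Mask = 1 << 6 = 1000000
Bit 6 of A is 0, so OR-ing with the mask flips it to 1.
  0001011
| 1000000
---------
  1001011

Answer: 1001011 (75)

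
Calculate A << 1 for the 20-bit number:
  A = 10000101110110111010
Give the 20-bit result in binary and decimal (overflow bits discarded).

Shift left by 1: drop the top 1 bit(s), append 1 zero(s) on the right.
  10000101110110111010  ->  discard [1], keep [0000101110110111010], append 0
= 00001011101101110100

Answer: 00001011101101110100 (47988)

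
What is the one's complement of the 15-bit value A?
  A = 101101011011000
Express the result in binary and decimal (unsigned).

Flip each bit (0->1, 1->0):
  101101011011000
  010010100100111

Answer: 010010100100111 (9511)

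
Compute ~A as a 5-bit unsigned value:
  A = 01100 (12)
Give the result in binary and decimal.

Flip each bit (0->1, 1->0):
  01100
  10011

Answer: 10011 (19)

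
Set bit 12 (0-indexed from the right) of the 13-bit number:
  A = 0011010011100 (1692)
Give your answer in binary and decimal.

Mask = 1 << 12 = 1000000000000
Bit 12 of A is 0, so OR-ing with the mask flips it to 1.
  0011010011100
| 1000000000000
---------------
  1011010011100

Answer: 1011010011100 (5788)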